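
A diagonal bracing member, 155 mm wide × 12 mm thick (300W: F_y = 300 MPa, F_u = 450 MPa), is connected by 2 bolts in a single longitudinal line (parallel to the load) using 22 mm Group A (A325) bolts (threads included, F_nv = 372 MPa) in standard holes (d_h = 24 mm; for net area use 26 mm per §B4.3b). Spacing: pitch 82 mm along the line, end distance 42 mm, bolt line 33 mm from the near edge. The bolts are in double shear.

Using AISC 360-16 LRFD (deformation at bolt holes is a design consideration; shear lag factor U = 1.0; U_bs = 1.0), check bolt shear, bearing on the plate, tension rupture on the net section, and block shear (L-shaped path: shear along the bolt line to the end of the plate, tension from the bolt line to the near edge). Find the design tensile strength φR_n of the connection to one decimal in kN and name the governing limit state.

Bolt shear: A_b = π(22)²/4 = 380.13 mm². φR_n = 0.75 × 372 × 380.13 × 2 × 2 = 424.2 kN.
Bearing (12 mm plate, F_u = 450 MPa): end bolts L_c = 42 − 24/2 = 30, R_n = min(1.2×30×12×450, 2.4×22×12×450) = 194.4 kN/bolt; interior L_c = 82 − 24 = 58, R_n = 285.12 kN/bolt. φR_n = 0.75 × (1×194.4 + 1×285.12) = 359.6 kN.
Tension rupture (net): A_n = (155 − 1×26)×12 = 1548 mm² (U = 1.0, A_e = A_n). φR_n = 0.75 × 450 × 1548 = 522.5 kN.
Block shear: shear path 1×[42+1×82] = 1×124 mm, A_gv = 1488, A_nv = 1×(124 − 1.5×26)×12 = 1020 mm²; tension to near edge: (33 − 0.5×26)×12 = 240 mm². R_n = min(0.6×450×1020, 0.6×300×1488) + 1.0×450×240 = min(275.4, 267.84) + 108 = 375.84 kN. φR_n = 0.75 × 375.84 = 281.9 kN.
Governing: min(424.2, 359.6, 522.5, 281.9) = 281.9 kN → block shear.

281.9 kN (block shear governs)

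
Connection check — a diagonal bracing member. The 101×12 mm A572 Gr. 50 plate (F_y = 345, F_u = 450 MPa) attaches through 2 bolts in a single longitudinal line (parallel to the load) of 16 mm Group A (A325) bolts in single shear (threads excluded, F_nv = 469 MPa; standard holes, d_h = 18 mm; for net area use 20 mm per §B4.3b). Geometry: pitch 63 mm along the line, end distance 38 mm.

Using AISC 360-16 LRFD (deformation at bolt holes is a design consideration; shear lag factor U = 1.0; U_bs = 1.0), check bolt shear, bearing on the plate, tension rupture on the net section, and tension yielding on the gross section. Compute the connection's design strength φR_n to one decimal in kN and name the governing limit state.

141.4 kN (bolt shear governs)

Bolt shear: A_b = π(16)²/4 = 201.06 mm². φR_n = 0.75 × 469 × 201.06 × 2 × 1 = 141.4 kN.
Bearing (12 mm plate, F_u = 450 MPa): end bolts L_c = 38 − 18/2 = 29, R_n = min(1.2×29×12×450, 2.4×16×12×450) = 187.92 kN/bolt; interior L_c = 63 − 18 = 45, R_n = 207.36 kN/bolt. φR_n = 0.75 × (1×187.92 + 1×207.36) = 296.5 kN.
Tension rupture (net): A_n = (101 − 1×20)×12 = 972 mm² (U = 1.0, A_e = A_n). φR_n = 0.75 × 450 × 972 = 328.1 kN.
Tension yield (gross): A_g = 101×12 = 1212 mm². φR_n = 0.90 × 345 × 1212 = 376.3 kN.
Governing: min(141.4, 296.5, 328.1, 376.3) = 141.4 kN → bolt shear.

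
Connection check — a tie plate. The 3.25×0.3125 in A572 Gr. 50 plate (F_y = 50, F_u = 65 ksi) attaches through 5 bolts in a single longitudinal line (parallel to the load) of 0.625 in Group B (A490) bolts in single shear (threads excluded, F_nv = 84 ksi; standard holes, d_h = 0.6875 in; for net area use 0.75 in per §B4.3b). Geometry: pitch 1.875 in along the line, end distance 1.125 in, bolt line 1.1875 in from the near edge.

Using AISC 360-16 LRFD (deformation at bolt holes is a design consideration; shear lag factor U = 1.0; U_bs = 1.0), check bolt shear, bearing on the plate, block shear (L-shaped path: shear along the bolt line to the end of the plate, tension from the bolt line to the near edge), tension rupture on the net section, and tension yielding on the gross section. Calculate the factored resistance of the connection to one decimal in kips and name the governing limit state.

Bolt shear: A_b = π(0.625)²/4 = 0.3068 in². φR_n = 0.75 × 84 × 0.3068 × 5 × 1 = 96.6 kips.
Bearing (0.3125 in plate, F_u = 65 ksi): end bolts L_c = 1.125 − 0.6875/2 = 0.78125, R_n = min(1.2×0.78125×0.3125×65, 2.4×0.625×0.3125×65) = 19.043 kips/bolt; interior L_c = 1.875 − 0.6875 = 1.1875, R_n = 28.945 kips/bolt. φR_n = 0.75 × (1×19.043 + 4×28.945) = 101.1 kips.
Block shear: shear path 1×[1.125+4×1.875] = 1×8.625 in, A_gv = 2.6953, A_nv = 1×(8.625 − 4.5×0.75)×0.3125 = 1.6406 in²; tension to near edge: (1.1875 − 0.5×0.75)×0.3125 = 0.25391 in². R_n = min(0.6×65×1.6406, 0.6×50×2.6953) + 1.0×65×0.25391 = min(63.983, 80.859) + 16.504 = 80.487 kips. φR_n = 0.75 × 80.487 = 60.4 kips.
Tension rupture (net): A_n = (3.25 − 1×0.75)×0.3125 = 0.78125 in² (U = 1.0, A_e = A_n). φR_n = 0.75 × 65 × 0.78125 = 38.1 kips.
Tension yield (gross): A_g = 3.25×0.3125 = 1.0156 in². φR_n = 0.90 × 50 × 1.0156 = 45.7 kips.
Governing: min(96.6, 101.1, 60.4, 38.1, 45.7) = 38.1 kips → net-section rupture.

38.1 kips (net-section rupture governs)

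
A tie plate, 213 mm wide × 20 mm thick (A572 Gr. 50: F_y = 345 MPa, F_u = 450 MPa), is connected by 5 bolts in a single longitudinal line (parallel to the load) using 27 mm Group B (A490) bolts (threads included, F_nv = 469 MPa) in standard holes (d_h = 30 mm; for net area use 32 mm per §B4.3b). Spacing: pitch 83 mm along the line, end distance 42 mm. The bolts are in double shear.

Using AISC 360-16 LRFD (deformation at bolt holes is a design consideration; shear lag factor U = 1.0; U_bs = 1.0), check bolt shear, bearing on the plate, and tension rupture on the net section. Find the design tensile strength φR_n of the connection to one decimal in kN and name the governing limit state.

1221.8 kN (net-section rupture governs)

Bolt shear: A_b = π(27)²/4 = 572.56 mm². φR_n = 0.75 × 469 × 572.56 × 5 × 2 = 2014.0 kN.
Bearing (20 mm plate, F_u = 450 MPa): end bolts L_c = 42 − 30/2 = 27, R_n = min(1.2×27×20×450, 2.4×27×20×450) = 291.6 kN/bolt; interior L_c = 83 − 30 = 53, R_n = 572.4 kN/bolt. φR_n = 0.75 × (1×291.6 + 4×572.4) = 1935.9 kN.
Tension rupture (net): A_n = (213 − 1×32)×20 = 3620 mm² (U = 1.0, A_e = A_n). φR_n = 0.75 × 450 × 3620 = 1221.8 kN.
Governing: min(2014.0, 1935.9, 1221.8) = 1221.8 kN → net-section rupture.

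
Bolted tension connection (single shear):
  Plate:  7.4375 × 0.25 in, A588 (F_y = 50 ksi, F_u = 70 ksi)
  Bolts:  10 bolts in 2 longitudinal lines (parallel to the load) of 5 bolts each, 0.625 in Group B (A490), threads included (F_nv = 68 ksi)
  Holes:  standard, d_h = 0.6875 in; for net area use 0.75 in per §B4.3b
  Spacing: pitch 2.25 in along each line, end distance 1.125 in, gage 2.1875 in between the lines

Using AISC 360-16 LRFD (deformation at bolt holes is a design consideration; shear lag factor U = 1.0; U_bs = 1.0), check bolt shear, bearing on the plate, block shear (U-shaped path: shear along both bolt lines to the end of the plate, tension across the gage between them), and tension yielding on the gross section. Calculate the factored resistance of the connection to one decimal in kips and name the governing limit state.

83.7 kips (gross-section yield governs)

Bolt shear: A_b = π(0.625)²/4 = 0.3068 in². φR_n = 0.75 × 68 × 0.3068 × 10 × 1 = 156.5 kips.
Bearing (0.25 in plate, F_u = 70 ksi): end bolts L_c = 1.125 − 0.6875/2 = 0.78125, R_n = min(1.2×0.78125×0.25×70, 2.4×0.625×0.25×70) = 16.406 kips/bolt; interior L_c = 2.25 − 0.6875 = 1.5625, R_n = 26.25 kips/bolt. φR_n = 0.75 × (2×16.406 + 8×26.25) = 182.1 kips.
Block shear: shear path 2×[1.125+4×2.25] = 2×10.125 in, A_gv = 5.0625, A_nv = 2×(10.125 − 4.5×0.75)×0.25 = 3.375 in²; tension across gage: (2.1875 − 1×0.75)×0.25 = 0.35938 in². R_n = min(0.6×70×3.375, 0.6×50×5.0625) + 1.0×70×0.35938 = min(141.75, 151.88) + 25.157 = 166.91 kips. φR_n = 0.75 × 166.91 = 125.2 kips.
Tension yield (gross): A_g = 7.4375×0.25 = 1.8594 in². φR_n = 0.90 × 50 × 1.8594 = 83.7 kips.
Governing: min(156.5, 182.1, 125.2, 83.7) = 83.7 kips → gross-section yield.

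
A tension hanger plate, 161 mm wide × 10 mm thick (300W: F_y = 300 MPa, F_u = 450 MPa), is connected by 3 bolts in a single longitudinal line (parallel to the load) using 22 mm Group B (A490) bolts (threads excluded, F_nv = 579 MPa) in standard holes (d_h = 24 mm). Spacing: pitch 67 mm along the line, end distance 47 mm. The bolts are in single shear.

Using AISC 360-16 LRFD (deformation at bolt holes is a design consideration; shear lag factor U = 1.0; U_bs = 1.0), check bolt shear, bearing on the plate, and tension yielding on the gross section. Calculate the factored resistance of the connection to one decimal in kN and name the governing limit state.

Bolt shear: A_b = π(22)²/4 = 380.13 mm². φR_n = 0.75 × 579 × 380.13 × 3 × 1 = 495.2 kN.
Bearing (10 mm plate, F_u = 450 MPa): end bolts L_c = 47 − 24/2 = 35, R_n = min(1.2×35×10×450, 2.4×22×10×450) = 189 kN/bolt; interior L_c = 67 − 24 = 43, R_n = 232.2 kN/bolt. φR_n = 0.75 × (1×189 + 2×232.2) = 490.1 kN.
Tension yield (gross): A_g = 161×10 = 1610 mm². φR_n = 0.90 × 300 × 1610 = 434.7 kN.
Governing: min(495.2, 490.1, 434.7) = 434.7 kN → gross-section yield.

434.7 kN (gross-section yield governs)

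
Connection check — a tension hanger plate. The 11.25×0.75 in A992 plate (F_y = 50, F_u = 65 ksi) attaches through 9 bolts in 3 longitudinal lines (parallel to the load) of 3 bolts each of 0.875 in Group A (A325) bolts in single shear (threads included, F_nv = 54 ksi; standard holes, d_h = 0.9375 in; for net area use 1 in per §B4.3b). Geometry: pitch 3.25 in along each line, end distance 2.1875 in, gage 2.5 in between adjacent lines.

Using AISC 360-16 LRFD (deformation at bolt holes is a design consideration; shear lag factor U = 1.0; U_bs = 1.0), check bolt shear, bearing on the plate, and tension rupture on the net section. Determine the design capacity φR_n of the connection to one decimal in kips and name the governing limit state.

219.2 kips (bolt shear governs)

Bolt shear: A_b = π(0.875)²/4 = 0.60132 in². φR_n = 0.75 × 54 × 0.60132 × 9 × 1 = 219.2 kips.
Bearing (0.75 in plate, F_u = 65 ksi): end bolts L_c = 2.1875 − 0.9375/2 = 1.71875, R_n = min(1.2×1.71875×0.75×65, 2.4×0.875×0.75×65) = 100.55 kips/bolt; interior L_c = 3.25 − 0.9375 = 2.3125, R_n = 102.38 kips/bolt. φR_n = 0.75 × (3×100.55 + 6×102.38) = 686.9 kips.
Tension rupture (net): A_n = (11.25 − 3×1)×0.75 = 6.1875 in² (U = 1.0, A_e = A_n). φR_n = 0.75 × 65 × 6.1875 = 301.6 kips.
Governing: min(219.2, 686.9, 301.6) = 219.2 kips → bolt shear.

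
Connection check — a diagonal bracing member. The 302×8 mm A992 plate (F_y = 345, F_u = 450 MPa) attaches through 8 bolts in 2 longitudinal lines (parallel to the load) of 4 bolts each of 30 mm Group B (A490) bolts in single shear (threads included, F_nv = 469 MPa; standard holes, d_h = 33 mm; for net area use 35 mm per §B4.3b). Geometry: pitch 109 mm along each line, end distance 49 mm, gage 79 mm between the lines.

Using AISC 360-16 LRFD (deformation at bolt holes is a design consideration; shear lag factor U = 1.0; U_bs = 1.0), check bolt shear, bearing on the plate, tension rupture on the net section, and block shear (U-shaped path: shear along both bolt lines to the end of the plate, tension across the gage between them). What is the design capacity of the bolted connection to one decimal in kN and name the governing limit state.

Bolt shear: A_b = π(30)²/4 = 706.86 mm². φR_n = 0.75 × 469 × 706.86 × 8 × 1 = 1989.1 kN.
Bearing (8 mm plate, F_u = 450 MPa): end bolts L_c = 49 − 33/2 = 32.5, R_n = min(1.2×32.5×8×450, 2.4×30×8×450) = 140.4 kN/bolt; interior L_c = 109 − 33 = 76, R_n = 259.2 kN/bolt. φR_n = 0.75 × (2×140.4 + 6×259.2) = 1377.0 kN.
Tension rupture (net): A_n = (302 − 2×35)×8 = 1856 mm² (U = 1.0, A_e = A_n). φR_n = 0.75 × 450 × 1856 = 626.4 kN.
Block shear: shear path 2×[49+3×109] = 2×376 mm, A_gv = 6016, A_nv = 2×(376 − 3.5×35)×8 = 4056 mm²; tension across gage: (79 − 1×35)×8 = 352 mm². R_n = min(0.6×450×4056, 0.6×345×6016) + 1.0×450×352 = min(1095.1, 1245.3) + 158.4 = 1253.5 kN. φR_n = 0.75 × 1253.5 = 940.1 kN.
Governing: min(1989.1, 1377.0, 626.4, 940.1) = 626.4 kN → net-section rupture.

626.4 kN (net-section rupture governs)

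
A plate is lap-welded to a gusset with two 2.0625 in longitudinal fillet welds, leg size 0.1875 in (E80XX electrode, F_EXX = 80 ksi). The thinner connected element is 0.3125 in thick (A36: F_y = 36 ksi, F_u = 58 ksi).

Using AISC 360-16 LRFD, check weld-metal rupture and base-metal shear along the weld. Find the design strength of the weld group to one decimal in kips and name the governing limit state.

Weld metal: throat = 0.707×0.1875 = 0.13256 in, L = 2×2.0625 = 4.125 in. φR_n = 0.75 × 0.6 × 80 × 0.13256 × 4.125 = 19.7 kips.
Base metal shear (0.3125 in plate): yield φR_n = 1.0×0.6×36×0.3125×4.125 = 27.8 kips; rupture φR_n = 0.75×0.6×58×0.3125×4.125 = 33.6 kips; take 27.8 kips (yield).
Governing: min(19.7, 27.8) = 19.7 kips → weld metal.

19.7 kips (weld metal governs)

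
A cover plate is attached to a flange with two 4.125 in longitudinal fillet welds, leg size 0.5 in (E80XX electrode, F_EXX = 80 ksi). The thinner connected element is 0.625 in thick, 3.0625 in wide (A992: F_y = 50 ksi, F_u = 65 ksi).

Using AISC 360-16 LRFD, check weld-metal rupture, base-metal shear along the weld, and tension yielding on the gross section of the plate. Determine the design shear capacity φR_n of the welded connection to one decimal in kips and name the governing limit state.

86.1 kips (gross-section yield governs)

Weld metal: throat = 0.707×0.5 = 0.3535 in, L = 2×4.125 = 8.25 in. φR_n = 0.75 × 0.6 × 80 × 0.3535 × 8.25 = 105.0 kips.
Base metal shear (0.625 in plate): yield φR_n = 1.0×0.6×50×0.625×8.25 = 154.7 kips; rupture φR_n = 0.75×0.6×65×0.625×8.25 = 150.8 kips; take 150.8 kips (rupture).
Tension yield (gross): A_g = 3.0625×0.625 = 1.9141 in². φR_n = 0.90 × 50 × 1.9141 = 86.1 kips.
Governing: min(105.0, 150.8, 86.1) = 86.1 kips → gross-section yield.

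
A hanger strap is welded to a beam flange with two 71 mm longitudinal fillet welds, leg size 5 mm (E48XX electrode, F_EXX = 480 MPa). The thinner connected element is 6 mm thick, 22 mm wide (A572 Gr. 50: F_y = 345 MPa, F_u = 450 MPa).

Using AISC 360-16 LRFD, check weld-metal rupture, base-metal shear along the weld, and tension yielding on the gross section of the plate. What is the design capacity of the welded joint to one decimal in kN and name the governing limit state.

41.0 kN (gross-section yield governs)

Weld metal: throat = 0.707×5 = 3.535 mm, L = 2×71 = 142 mm. φR_n = 0.75 × 0.6 × 480 × 3.535 × 142 = 108.4 kN.
Base metal shear (6 mm plate): yield φR_n = 1.0×0.6×345×6×142 = 176.4 kN; rupture φR_n = 0.75×0.6×450×6×142 = 172.5 kN; take 172.5 kN (rupture).
Tension yield (gross): A_g = 22×6 = 132 mm². φR_n = 0.90 × 345 × 132 = 41.0 kN.
Governing: min(108.4, 172.5, 41.0) = 41.0 kN → gross-section yield.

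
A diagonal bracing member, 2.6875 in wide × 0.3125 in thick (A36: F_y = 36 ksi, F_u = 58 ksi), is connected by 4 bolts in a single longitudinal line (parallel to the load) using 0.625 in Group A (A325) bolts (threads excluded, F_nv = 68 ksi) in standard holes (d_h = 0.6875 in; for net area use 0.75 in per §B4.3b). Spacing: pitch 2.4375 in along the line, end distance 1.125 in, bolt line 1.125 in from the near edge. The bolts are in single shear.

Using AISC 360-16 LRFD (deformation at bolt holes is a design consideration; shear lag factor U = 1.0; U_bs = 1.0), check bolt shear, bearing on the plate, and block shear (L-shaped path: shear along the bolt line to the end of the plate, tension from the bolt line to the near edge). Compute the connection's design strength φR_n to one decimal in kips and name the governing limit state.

52.9 kips (block shear governs)

Bolt shear: A_b = π(0.625)²/4 = 0.3068 in². φR_n = 0.75 × 68 × 0.3068 × 4 × 1 = 62.6 kips.
Bearing (0.3125 in plate, F_u = 58 ksi): end bolts L_c = 1.125 − 0.6875/2 = 0.78125, R_n = min(1.2×0.78125×0.3125×58, 2.4×0.625×0.3125×58) = 16.992 kips/bolt; interior L_c = 2.4375 − 0.6875 = 1.75, R_n = 27.188 kips/bolt. φR_n = 0.75 × (1×16.992 + 3×27.188) = 73.9 kips.
Block shear: shear path 1×[1.125+3×2.4375] = 1×8.4375 in, A_gv = 2.6367, A_nv = 1×(8.4375 − 3.5×0.75)×0.3125 = 1.8164 in²; tension to near edge: (1.125 − 0.5×0.75)×0.3125 = 0.23438 in². R_n = min(0.6×58×1.8164, 0.6×36×2.6367) + 1.0×58×0.23438 = min(63.211, 56.953) + 13.594 = 70.547 kips. φR_n = 0.75 × 70.547 = 52.9 kips.
Governing: min(62.6, 73.9, 52.9) = 52.9 kips → block shear.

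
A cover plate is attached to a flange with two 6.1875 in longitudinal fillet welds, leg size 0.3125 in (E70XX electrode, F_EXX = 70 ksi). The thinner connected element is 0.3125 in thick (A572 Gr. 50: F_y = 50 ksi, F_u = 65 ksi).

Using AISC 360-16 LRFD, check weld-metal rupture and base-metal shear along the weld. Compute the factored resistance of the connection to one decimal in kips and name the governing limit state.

Weld metal: throat = 0.707×0.3125 = 0.22094 in, L = 2×6.1875 = 12.375 in. φR_n = 0.75 × 0.6 × 70 × 0.22094 × 12.375 = 86.1 kips.
Base metal shear (0.3125 in plate): yield φR_n = 1.0×0.6×50×0.3125×12.375 = 116.0 kips; rupture φR_n = 0.75×0.6×65×0.3125×12.375 = 113.1 kips; take 113.1 kips (rupture).
Governing: min(86.1, 113.1) = 86.1 kips → weld metal.

86.1 kips (weld metal governs)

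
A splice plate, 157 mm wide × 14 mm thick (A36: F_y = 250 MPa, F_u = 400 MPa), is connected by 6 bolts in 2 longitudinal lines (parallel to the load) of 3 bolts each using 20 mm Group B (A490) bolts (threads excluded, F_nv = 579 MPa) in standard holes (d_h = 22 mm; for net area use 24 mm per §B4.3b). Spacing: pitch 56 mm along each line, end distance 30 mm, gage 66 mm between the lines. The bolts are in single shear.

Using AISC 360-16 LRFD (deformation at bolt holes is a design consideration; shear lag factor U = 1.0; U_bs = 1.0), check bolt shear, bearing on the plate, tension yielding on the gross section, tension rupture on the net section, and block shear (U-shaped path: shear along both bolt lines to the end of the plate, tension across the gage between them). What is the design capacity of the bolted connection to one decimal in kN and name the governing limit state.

Bolt shear: A_b = π(20)²/4 = 314.16 mm². φR_n = 0.75 × 579 × 314.16 × 6 × 1 = 818.5 kN.
Bearing (14 mm plate, F_u = 400 MPa): end bolts L_c = 30 − 22/2 = 19, R_n = min(1.2×19×14×400, 2.4×20×14×400) = 127.68 kN/bolt; interior L_c = 56 − 22 = 34, R_n = 228.48 kN/bolt. φR_n = 0.75 × (2×127.68 + 4×228.48) = 877.0 kN.
Tension yield (gross): A_g = 157×14 = 2198 mm². φR_n = 0.90 × 250 × 2198 = 494.6 kN.
Tension rupture (net): A_n = (157 − 2×24)×14 = 1526 mm² (U = 1.0, A_e = A_n). φR_n = 0.75 × 400 × 1526 = 457.8 kN.
Block shear: shear path 2×[30+2×56] = 2×142 mm, A_gv = 3976, A_nv = 2×(142 − 2.5×24)×14 = 2296 mm²; tension across gage: (66 − 1×24)×14 = 588 mm². R_n = min(0.6×400×2296, 0.6×250×3976) + 1.0×400×588 = min(551.04, 596.4) + 235.2 = 786.24 kN. φR_n = 0.75 × 786.24 = 589.7 kN.
Governing: min(818.5, 877.0, 494.6, 457.8, 589.7) = 457.8 kN → net-section rupture.

457.8 kN (net-section rupture governs)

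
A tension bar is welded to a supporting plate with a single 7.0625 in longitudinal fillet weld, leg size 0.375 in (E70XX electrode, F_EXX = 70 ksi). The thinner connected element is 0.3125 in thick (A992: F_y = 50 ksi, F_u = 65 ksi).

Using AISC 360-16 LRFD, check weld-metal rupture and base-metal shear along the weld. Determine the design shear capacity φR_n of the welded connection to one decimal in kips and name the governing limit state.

59.0 kips (weld metal governs)

Weld metal: throat = 0.707×0.375 = 0.26513 in, L = 7.0625 in. φR_n = 0.75 × 0.6 × 70 × 0.26513 × 7.0625 = 59.0 kips.
Base metal shear (0.3125 in plate): yield φR_n = 1.0×0.6×50×0.3125×7.0625 = 66.2 kips; rupture φR_n = 0.75×0.6×65×0.3125×7.0625 = 64.6 kips; take 64.6 kips (rupture).
Governing: min(59.0, 64.6) = 59.0 kips → weld metal.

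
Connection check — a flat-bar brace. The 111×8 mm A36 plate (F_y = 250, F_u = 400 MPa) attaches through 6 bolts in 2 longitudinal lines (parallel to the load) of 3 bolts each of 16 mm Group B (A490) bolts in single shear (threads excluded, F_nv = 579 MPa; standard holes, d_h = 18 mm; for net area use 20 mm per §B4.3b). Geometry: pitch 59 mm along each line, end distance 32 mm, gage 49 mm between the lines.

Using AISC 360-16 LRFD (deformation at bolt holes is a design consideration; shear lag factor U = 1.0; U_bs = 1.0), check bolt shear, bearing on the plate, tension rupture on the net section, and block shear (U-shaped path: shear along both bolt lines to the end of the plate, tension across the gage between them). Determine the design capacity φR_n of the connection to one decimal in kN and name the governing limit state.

170.4 kN (net-section rupture governs)

Bolt shear: A_b = π(16)²/4 = 201.06 mm². φR_n = 0.75 × 579 × 201.06 × 6 × 1 = 523.9 kN.
Bearing (8 mm plate, F_u = 400 MPa): end bolts L_c = 32 − 18/2 = 23, R_n = min(1.2×23×8×400, 2.4×16×8×400) = 88.32 kN/bolt; interior L_c = 59 − 18 = 41, R_n = 122.88 kN/bolt. φR_n = 0.75 × (2×88.32 + 4×122.88) = 501.1 kN.
Tension rupture (net): A_n = (111 − 2×20)×8 = 568 mm² (U = 1.0, A_e = A_n). φR_n = 0.75 × 400 × 568 = 170.4 kN.
Block shear: shear path 2×[32+2×59] = 2×150 mm, A_gv = 2400, A_nv = 2×(150 − 2.5×20)×8 = 1600 mm²; tension across gage: (49 − 1×20)×8 = 232 mm². R_n = min(0.6×400×1600, 0.6×250×2400) + 1.0×400×232 = min(384, 360) + 92.8 = 452.8 kN. φR_n = 0.75 × 452.8 = 339.6 kN.
Governing: min(523.9, 501.1, 170.4, 339.6) = 170.4 kN → net-section rupture.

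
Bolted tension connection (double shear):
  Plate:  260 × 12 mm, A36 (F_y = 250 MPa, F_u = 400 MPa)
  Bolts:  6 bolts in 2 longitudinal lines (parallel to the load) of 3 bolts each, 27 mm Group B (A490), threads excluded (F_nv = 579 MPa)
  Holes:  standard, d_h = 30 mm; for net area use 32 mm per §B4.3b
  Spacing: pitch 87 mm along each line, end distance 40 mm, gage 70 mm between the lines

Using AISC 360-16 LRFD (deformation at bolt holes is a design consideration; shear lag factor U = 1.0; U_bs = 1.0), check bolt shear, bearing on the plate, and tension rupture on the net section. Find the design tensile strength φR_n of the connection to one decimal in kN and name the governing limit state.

705.6 kN (net-section rupture governs)

Bolt shear: A_b = π(27)²/4 = 572.56 mm². φR_n = 0.75 × 579 × 572.56 × 6 × 2 = 2983.6 kN.
Bearing (12 mm plate, F_u = 400 MPa): end bolts L_c = 40 − 30/2 = 25, R_n = min(1.2×25×12×400, 2.4×27×12×400) = 144 kN/bolt; interior L_c = 87 − 30 = 57, R_n = 311.04 kN/bolt. φR_n = 0.75 × (2×144 + 4×311.04) = 1149.1 kN.
Tension rupture (net): A_n = (260 − 2×32)×12 = 2352 mm² (U = 1.0, A_e = A_n). φR_n = 0.75 × 400 × 2352 = 705.6 kN.
Governing: min(2983.6, 1149.1, 705.6) = 705.6 kN → net-section rupture.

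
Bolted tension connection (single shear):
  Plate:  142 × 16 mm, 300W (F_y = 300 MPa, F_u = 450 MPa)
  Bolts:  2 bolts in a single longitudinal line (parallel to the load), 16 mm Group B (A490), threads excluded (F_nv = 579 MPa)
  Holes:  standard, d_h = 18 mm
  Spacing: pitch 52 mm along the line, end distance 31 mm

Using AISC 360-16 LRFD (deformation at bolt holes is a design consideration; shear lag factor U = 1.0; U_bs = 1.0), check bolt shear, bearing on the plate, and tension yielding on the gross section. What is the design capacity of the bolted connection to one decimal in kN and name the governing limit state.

174.6 kN (bolt shear governs)

Bolt shear: A_b = π(16)²/4 = 201.06 mm². φR_n = 0.75 × 579 × 201.06 × 2 × 1 = 174.6 kN.
Bearing (16 mm plate, F_u = 450 MPa): end bolts L_c = 31 − 18/2 = 22, R_n = min(1.2×22×16×450, 2.4×16×16×450) = 190.08 kN/bolt; interior L_c = 52 − 18 = 34, R_n = 276.48 kN/bolt. φR_n = 0.75 × (1×190.08 + 1×276.48) = 349.9 kN.
Tension yield (gross): A_g = 142×16 = 2272 mm². φR_n = 0.90 × 300 × 2272 = 613.4 kN.
Governing: min(174.6, 349.9, 613.4) = 174.6 kN → bolt shear.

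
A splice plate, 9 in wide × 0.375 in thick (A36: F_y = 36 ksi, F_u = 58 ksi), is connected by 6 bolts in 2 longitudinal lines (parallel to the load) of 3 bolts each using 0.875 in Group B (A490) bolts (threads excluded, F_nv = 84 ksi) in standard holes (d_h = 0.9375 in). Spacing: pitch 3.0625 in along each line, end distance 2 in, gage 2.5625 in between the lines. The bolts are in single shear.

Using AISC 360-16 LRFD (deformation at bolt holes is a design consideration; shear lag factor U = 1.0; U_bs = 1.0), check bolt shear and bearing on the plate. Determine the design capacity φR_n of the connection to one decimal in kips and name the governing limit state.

Bolt shear: A_b = π(0.875)²/4 = 0.60132 in². φR_n = 0.75 × 84 × 0.60132 × 6 × 1 = 227.3 kips.
Bearing (0.375 in plate, F_u = 58 ksi): end bolts L_c = 2 − 0.9375/2 = 1.53125, R_n = min(1.2×1.53125×0.375×58, 2.4×0.875×0.375×58) = 39.966 kips/bolt; interior L_c = 3.0625 − 0.9375 = 2.125, R_n = 45.675 kips/bolt. φR_n = 0.75 × (2×39.966 + 4×45.675) = 197.0 kips.
Governing: min(227.3, 197.0) = 197.0 kips → bearing.

197.0 kips (bearing governs)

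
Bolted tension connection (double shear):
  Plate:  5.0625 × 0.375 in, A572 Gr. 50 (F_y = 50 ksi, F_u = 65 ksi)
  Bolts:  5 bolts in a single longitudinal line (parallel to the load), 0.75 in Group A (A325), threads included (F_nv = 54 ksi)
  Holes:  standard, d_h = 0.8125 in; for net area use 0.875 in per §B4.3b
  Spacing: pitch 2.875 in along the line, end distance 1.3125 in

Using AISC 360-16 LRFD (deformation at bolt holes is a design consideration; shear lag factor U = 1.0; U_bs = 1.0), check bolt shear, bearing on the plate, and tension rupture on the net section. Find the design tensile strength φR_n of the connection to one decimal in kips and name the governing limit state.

Bolt shear: A_b = π(0.75)²/4 = 0.44179 in². φR_n = 0.75 × 54 × 0.44179 × 5 × 2 = 178.9 kips.
Bearing (0.375 in plate, F_u = 65 ksi): end bolts L_c = 1.3125 − 0.8125/2 = 0.90625, R_n = min(1.2×0.90625×0.375×65, 2.4×0.75×0.375×65) = 26.508 kips/bolt; interior L_c = 2.875 − 0.8125 = 2.0625, R_n = 43.875 kips/bolt. φR_n = 0.75 × (1×26.508 + 4×43.875) = 151.5 kips.
Tension rupture (net): A_n = (5.0625 − 1×0.875)×0.375 = 1.5703 in² (U = 1.0, A_e = A_n). φR_n = 0.75 × 65 × 1.5703 = 76.6 kips.
Governing: min(178.9, 151.5, 76.6) = 76.6 kips → net-section rupture.

76.6 kips (net-section rupture governs)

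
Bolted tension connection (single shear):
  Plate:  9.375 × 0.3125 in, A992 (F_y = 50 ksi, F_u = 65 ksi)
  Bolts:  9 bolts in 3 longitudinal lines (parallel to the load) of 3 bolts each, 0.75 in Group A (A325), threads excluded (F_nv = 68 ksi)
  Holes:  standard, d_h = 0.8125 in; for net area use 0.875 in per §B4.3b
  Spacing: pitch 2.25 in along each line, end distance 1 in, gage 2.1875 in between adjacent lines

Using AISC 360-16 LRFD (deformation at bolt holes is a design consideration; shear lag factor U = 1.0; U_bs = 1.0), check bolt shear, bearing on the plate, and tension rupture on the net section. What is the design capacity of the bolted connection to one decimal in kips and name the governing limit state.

102.8 kips (net-section rupture governs)

Bolt shear: A_b = π(0.75)²/4 = 0.44179 in². φR_n = 0.75 × 68 × 0.44179 × 9 × 1 = 202.8 kips.
Bearing (0.3125 in plate, F_u = 65 ksi): end bolts L_c = 1 − 0.8125/2 = 0.59375, R_n = min(1.2×0.59375×0.3125×65, 2.4×0.75×0.3125×65) = 14.473 kips/bolt; interior L_c = 2.25 − 0.8125 = 1.4375, R_n = 35.039 kips/bolt. φR_n = 0.75 × (3×14.473 + 6×35.039) = 190.2 kips.
Tension rupture (net): A_n = (9.375 − 3×0.875)×0.3125 = 2.1094 in² (U = 1.0, A_e = A_n). φR_n = 0.75 × 65 × 2.1094 = 102.8 kips.
Governing: min(202.8, 190.2, 102.8) = 102.8 kips → net-section rupture.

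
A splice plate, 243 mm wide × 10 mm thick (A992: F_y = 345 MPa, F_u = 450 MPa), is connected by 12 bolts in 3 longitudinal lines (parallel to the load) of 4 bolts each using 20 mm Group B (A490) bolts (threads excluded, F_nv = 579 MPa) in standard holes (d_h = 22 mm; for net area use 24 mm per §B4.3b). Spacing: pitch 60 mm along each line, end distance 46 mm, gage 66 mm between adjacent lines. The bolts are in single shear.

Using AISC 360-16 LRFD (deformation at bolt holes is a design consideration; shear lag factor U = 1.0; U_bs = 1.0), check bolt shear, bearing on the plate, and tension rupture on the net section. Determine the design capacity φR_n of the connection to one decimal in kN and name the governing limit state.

577.1 kN (net-section rupture governs)

Bolt shear: A_b = π(20)²/4 = 314.16 mm². φR_n = 0.75 × 579 × 314.16 × 12 × 1 = 1637.1 kN.
Bearing (10 mm plate, F_u = 450 MPa): end bolts L_c = 46 − 22/2 = 35, R_n = min(1.2×35×10×450, 2.4×20×10×450) = 189 kN/bolt; interior L_c = 60 − 22 = 38, R_n = 205.2 kN/bolt. φR_n = 0.75 × (3×189 + 9×205.2) = 1810.4 kN.
Tension rupture (net): A_n = (243 − 3×24)×10 = 1710 mm² (U = 1.0, A_e = A_n). φR_n = 0.75 × 450 × 1710 = 577.1 kN.
Governing: min(1637.1, 1810.4, 577.1) = 577.1 kN → net-section rupture.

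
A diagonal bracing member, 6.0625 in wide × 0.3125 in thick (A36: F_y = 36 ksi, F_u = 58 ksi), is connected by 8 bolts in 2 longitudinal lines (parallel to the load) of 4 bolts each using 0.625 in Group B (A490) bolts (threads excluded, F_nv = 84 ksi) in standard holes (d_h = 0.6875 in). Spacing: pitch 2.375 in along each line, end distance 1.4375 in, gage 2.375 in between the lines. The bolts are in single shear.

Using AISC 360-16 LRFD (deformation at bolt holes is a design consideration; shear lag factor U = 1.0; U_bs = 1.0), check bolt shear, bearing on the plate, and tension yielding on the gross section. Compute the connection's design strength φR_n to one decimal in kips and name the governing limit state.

Bolt shear: A_b = π(0.625)²/4 = 0.3068 in². φR_n = 0.75 × 84 × 0.3068 × 8 × 1 = 154.6 kips.
Bearing (0.3125 in plate, F_u = 58 ksi): end bolts L_c = 1.4375 − 0.6875/2 = 1.09375, R_n = min(1.2×1.09375×0.3125×58, 2.4×0.625×0.3125×58) = 23.789 kips/bolt; interior L_c = 2.375 − 0.6875 = 1.6875, R_n = 27.188 kips/bolt. φR_n = 0.75 × (2×23.789 + 6×27.188) = 158.0 kips.
Tension yield (gross): A_g = 6.0625×0.3125 = 1.8945 in². φR_n = 0.90 × 36 × 1.8945 = 61.4 kips.
Governing: min(154.6, 158.0, 61.4) = 61.4 kips → gross-section yield.

61.4 kips (gross-section yield governs)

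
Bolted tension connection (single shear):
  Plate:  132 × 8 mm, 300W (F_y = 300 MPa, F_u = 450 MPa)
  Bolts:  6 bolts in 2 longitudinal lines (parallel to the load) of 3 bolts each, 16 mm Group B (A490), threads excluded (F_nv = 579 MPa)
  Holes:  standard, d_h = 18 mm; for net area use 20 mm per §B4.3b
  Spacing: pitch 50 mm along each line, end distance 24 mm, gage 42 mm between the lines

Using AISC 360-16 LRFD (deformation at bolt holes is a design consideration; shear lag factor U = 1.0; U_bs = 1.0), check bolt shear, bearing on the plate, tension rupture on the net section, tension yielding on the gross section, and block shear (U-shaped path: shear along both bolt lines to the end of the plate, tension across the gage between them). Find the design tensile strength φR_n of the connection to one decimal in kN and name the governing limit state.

248.4 kN (net-section rupture governs)

Bolt shear: A_b = π(16)²/4 = 201.06 mm². φR_n = 0.75 × 579 × 201.06 × 6 × 1 = 523.9 kN.
Bearing (8 mm plate, F_u = 450 MPa): end bolts L_c = 24 − 18/2 = 15, R_n = min(1.2×15×8×450, 2.4×16×8×450) = 64.8 kN/bolt; interior L_c = 50 − 18 = 32, R_n = 138.24 kN/bolt. φR_n = 0.75 × (2×64.8 + 4×138.24) = 511.9 kN.
Tension rupture (net): A_n = (132 − 2×20)×8 = 736 mm² (U = 1.0, A_e = A_n). φR_n = 0.75 × 450 × 736 = 248.4 kN.
Tension yield (gross): A_g = 132×8 = 1056 mm². φR_n = 0.90 × 300 × 1056 = 285.1 kN.
Block shear: shear path 2×[24+2×50] = 2×124 mm, A_gv = 1984, A_nv = 2×(124 − 2.5×20)×8 = 1184 mm²; tension across gage: (42 − 1×20)×8 = 176 mm². R_n = min(0.6×450×1184, 0.6×300×1984) + 1.0×450×176 = min(319.68, 357.12) + 79.2 = 398.88 kN. φR_n = 0.75 × 398.88 = 299.2 kN.
Governing: min(523.9, 511.9, 248.4, 285.1, 299.2) = 248.4 kN → net-section rupture.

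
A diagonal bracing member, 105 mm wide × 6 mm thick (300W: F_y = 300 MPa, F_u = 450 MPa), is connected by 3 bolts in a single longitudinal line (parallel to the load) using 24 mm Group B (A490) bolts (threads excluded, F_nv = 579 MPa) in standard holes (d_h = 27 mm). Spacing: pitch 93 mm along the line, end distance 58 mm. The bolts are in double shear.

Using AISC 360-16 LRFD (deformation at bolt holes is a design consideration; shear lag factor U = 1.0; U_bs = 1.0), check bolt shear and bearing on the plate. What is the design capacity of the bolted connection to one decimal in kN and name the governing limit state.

Bolt shear: A_b = π(24)²/4 = 452.39 mm². φR_n = 0.75 × 579 × 452.39 × 3 × 2 = 1178.7 kN.
Bearing (6 mm plate, F_u = 450 MPa): end bolts L_c = 58 − 27/2 = 44.5, R_n = min(1.2×44.5×6×450, 2.4×24×6×450) = 144.18 kN/bolt; interior L_c = 93 − 27 = 66, R_n = 155.52 kN/bolt. φR_n = 0.75 × (1×144.18 + 2×155.52) = 341.4 kN.
Governing: min(1178.7, 341.4) = 341.4 kN → bearing.

341.4 kN (bearing governs)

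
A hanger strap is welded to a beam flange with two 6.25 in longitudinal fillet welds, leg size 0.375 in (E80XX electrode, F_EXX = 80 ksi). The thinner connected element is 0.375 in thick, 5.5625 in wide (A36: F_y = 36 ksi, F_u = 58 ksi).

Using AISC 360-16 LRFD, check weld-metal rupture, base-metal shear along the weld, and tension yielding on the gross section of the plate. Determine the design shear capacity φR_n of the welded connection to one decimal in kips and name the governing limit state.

Weld metal: throat = 0.707×0.375 = 0.26513 in, L = 2×6.25 = 12.5 in. φR_n = 0.75 × 0.6 × 80 × 0.26513 × 12.5 = 119.3 kips.
Base metal shear (0.375 in plate): yield φR_n = 1.0×0.6×36×0.375×12.5 = 101.3 kips; rupture φR_n = 0.75×0.6×58×0.375×12.5 = 122.3 kips; take 101.3 kips (yield).
Tension yield (gross): A_g = 5.5625×0.375 = 2.0859 in². φR_n = 0.90 × 36 × 2.0859 = 67.6 kips.
Governing: min(119.3, 101.3, 67.6) = 67.6 kips → gross-section yield.

67.6 kips (gross-section yield governs)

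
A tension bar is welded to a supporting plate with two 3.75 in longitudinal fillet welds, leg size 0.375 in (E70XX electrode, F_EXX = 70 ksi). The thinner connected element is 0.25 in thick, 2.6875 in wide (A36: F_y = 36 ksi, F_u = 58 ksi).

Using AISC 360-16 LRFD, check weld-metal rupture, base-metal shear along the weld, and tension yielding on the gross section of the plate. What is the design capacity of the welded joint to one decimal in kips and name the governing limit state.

21.8 kips (gross-section yield governs)

Weld metal: throat = 0.707×0.375 = 0.26513 in, L = 2×3.75 = 7.5 in. φR_n = 0.75 × 0.6 × 70 × 0.26513 × 7.5 = 62.6 kips.
Base metal shear (0.25 in plate): yield φR_n = 1.0×0.6×36×0.25×7.5 = 40.5 kips; rupture φR_n = 0.75×0.6×58×0.25×7.5 = 48.9 kips; take 40.5 kips (yield).
Tension yield (gross): A_g = 2.6875×0.25 = 0.67188 in². φR_n = 0.90 × 36 × 0.67188 = 21.8 kips.
Governing: min(62.6, 40.5, 21.8) = 21.8 kips → gross-section yield.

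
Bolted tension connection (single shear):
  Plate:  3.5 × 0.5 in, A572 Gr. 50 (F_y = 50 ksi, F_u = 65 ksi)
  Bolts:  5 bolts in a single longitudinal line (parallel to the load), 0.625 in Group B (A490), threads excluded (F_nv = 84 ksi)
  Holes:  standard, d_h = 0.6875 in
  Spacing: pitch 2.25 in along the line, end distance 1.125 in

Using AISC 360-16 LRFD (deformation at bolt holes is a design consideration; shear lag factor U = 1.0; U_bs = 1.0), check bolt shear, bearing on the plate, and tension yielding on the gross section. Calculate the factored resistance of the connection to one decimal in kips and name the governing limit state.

Bolt shear: A_b = π(0.625)²/4 = 0.3068 in². φR_n = 0.75 × 84 × 0.3068 × 5 × 1 = 96.6 kips.
Bearing (0.5 in plate, F_u = 65 ksi): end bolts L_c = 1.125 − 0.6875/2 = 0.78125, R_n = min(1.2×0.78125×0.5×65, 2.4×0.625×0.5×65) = 30.469 kips/bolt; interior L_c = 2.25 − 0.6875 = 1.5625, R_n = 48.75 kips/bolt. φR_n = 0.75 × (1×30.469 + 4×48.75) = 169.1 kips.
Tension yield (gross): A_g = 3.5×0.5 = 1.75 in². φR_n = 0.90 × 50 × 1.75 = 78.8 kips.
Governing: min(96.6, 169.1, 78.8) = 78.8 kips → gross-section yield.

78.8 kips (gross-section yield governs)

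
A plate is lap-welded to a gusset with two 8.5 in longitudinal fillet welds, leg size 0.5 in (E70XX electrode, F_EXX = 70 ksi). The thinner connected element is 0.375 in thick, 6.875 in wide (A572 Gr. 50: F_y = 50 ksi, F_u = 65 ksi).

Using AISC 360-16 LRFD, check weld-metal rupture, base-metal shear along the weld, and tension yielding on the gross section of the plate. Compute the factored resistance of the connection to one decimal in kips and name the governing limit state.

116.0 kips (gross-section yield governs)

Weld metal: throat = 0.707×0.5 = 0.3535 in, L = 2×8.5 = 17 in. φR_n = 0.75 × 0.6 × 70 × 0.3535 × 17 = 189.3 kips.
Base metal shear (0.375 in plate): yield φR_n = 1.0×0.6×50×0.375×17 = 191.3 kips; rupture φR_n = 0.75×0.6×65×0.375×17 = 186.5 kips; take 186.5 kips (rupture).
Tension yield (gross): A_g = 6.875×0.375 = 2.5781 in². φR_n = 0.90 × 50 × 2.5781 = 116.0 kips.
Governing: min(189.3, 186.5, 116.0) = 116.0 kips → gross-section yield.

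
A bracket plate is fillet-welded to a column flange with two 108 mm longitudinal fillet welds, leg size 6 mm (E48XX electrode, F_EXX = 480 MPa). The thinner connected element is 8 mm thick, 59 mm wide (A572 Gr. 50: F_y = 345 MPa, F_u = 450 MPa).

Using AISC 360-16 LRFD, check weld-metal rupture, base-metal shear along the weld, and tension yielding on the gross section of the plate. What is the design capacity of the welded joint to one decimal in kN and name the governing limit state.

Weld metal: throat = 0.707×6 = 4.242 mm, L = 2×108 = 216 mm. φR_n = 0.75 × 0.6 × 480 × 4.242 × 216 = 197.9 kN.
Base metal shear (8 mm plate): yield φR_n = 1.0×0.6×345×8×216 = 357.7 kN; rupture φR_n = 0.75×0.6×450×8×216 = 349.9 kN; take 349.9 kN (rupture).
Tension yield (gross): A_g = 59×8 = 472 mm². φR_n = 0.90 × 345 × 472 = 146.6 kN.
Governing: min(197.9, 349.9, 146.6) = 146.6 kN → gross-section yield.

146.6 kN (gross-section yield governs)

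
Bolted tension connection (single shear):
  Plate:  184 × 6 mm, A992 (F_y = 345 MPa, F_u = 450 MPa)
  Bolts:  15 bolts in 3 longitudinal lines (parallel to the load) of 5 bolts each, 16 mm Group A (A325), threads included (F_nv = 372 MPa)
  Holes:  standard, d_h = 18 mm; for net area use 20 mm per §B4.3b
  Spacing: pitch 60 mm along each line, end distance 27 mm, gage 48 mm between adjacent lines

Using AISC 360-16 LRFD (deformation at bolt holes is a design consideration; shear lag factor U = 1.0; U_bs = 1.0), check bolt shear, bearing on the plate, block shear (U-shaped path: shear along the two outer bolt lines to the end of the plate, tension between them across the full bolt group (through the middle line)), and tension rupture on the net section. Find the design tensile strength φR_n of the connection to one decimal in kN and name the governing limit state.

Bolt shear: A_b = π(16)²/4 = 201.06 mm². φR_n = 0.75 × 372 × 201.06 × 15 × 1 = 841.4 kN.
Bearing (6 mm plate, F_u = 450 MPa): end bolts L_c = 27 − 18/2 = 18, R_n = min(1.2×18×6×450, 2.4×16×6×450) = 58.32 kN/bolt; interior L_c = 60 − 18 = 42, R_n = 103.68 kN/bolt. φR_n = 0.75 × (3×58.32 + 12×103.68) = 1064.3 kN.
Block shear: shear path 2×[27+4×60] = 2×267 mm, A_gv = 3204, A_nv = 2×(267 − 4.5×20)×6 = 2124 mm²; tension across gage: (96 − 2×20)×6 = 336 mm². R_n = min(0.6×450×2124, 0.6×345×3204) + 1.0×450×336 = min(573.48, 663.23) + 151.2 = 724.68 kN. φR_n = 0.75 × 724.68 = 543.5 kN.
Tension rupture (net): A_n = (184 − 3×20)×6 = 744 mm² (U = 1.0, A_e = A_n). φR_n = 0.75 × 450 × 744 = 251.1 kN.
Governing: min(841.4, 1064.3, 543.5, 251.1) = 251.1 kN → net-section rupture.

251.1 kN (net-section rupture governs)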